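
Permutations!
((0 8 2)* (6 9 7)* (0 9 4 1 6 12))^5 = (0 12 7 9 2 8)(1 4 6)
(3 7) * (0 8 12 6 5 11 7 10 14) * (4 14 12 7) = (0 8 7 3 10 12 6 5 11 4 14) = [8, 1, 2, 10, 14, 11, 5, 3, 7, 9, 12, 4, 6, 13, 0]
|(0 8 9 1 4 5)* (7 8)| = 7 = |(0 7 8 9 1 4 5)|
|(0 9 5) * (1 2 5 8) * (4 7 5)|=|(0 9 8 1 2 4 7 5)|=8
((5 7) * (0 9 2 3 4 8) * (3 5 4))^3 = (0 5 8 2 4 9 7)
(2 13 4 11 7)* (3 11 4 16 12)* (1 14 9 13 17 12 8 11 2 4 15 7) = (1 14 9 13 16 8 11)(2 17 12 3)(4 15 7) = [0, 14, 17, 2, 15, 5, 6, 4, 11, 13, 10, 1, 3, 16, 9, 7, 8, 12]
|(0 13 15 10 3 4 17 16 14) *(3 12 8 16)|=|(0 13 15 10 12 8 16 14)(3 4 17)|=24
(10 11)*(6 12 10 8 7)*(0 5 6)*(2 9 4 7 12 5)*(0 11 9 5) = (0 2 5 6)(4 7 11 8 12 10 9) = [2, 1, 5, 3, 7, 6, 0, 11, 12, 4, 9, 8, 10]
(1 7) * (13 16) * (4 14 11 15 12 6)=[0, 7, 2, 3, 14, 5, 4, 1, 8, 9, 10, 15, 6, 16, 11, 12, 13]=(1 7)(4 14 11 15 12 6)(13 16)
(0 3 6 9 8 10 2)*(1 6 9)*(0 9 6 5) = [3, 5, 9, 6, 4, 0, 1, 7, 10, 8, 2] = (0 3 6 1 5)(2 9 8 10)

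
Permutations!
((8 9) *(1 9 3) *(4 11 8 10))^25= ((1 9 10 4 11 8 3))^25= (1 11 9 8 10 3 4)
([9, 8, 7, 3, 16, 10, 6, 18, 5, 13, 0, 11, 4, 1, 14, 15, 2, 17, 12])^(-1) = [10, 13, 16, 3, 12, 8, 6, 2, 1, 0, 5, 11, 18, 9, 14, 15, 4, 17, 7]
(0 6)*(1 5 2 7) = [6, 5, 7, 3, 4, 2, 0, 1] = (0 6)(1 5 2 7)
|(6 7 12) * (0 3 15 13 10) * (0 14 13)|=3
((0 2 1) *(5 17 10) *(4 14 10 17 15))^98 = ((17)(0 2 1)(4 14 10 5 15))^98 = (17)(0 1 2)(4 5 14 15 10)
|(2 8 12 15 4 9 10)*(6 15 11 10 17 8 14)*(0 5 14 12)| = |(0 5 14 6 15 4 9 17 8)(2 12 11 10)| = 36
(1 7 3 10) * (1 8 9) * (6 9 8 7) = [0, 6, 2, 10, 4, 5, 9, 3, 8, 1, 7] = (1 6 9)(3 10 7)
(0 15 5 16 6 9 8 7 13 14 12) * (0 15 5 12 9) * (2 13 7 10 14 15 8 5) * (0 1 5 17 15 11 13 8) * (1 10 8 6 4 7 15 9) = (0 2 6 10 14 1 5 16 4 7 15 12)(9 17)(11 13) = [2, 5, 6, 3, 7, 16, 10, 15, 8, 17, 14, 13, 0, 11, 1, 12, 4, 9]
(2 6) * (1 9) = (1 9)(2 6) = [0, 9, 6, 3, 4, 5, 2, 7, 8, 1]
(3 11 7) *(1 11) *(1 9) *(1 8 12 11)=(3 9 8 12 11 7)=[0, 1, 2, 9, 4, 5, 6, 3, 12, 8, 10, 7, 11]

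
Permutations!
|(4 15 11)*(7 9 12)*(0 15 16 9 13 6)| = 10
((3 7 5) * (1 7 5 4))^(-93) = (7)(3 5)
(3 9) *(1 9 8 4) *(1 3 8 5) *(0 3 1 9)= (0 3 5 9 8 4 1)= [3, 0, 2, 5, 1, 9, 6, 7, 4, 8]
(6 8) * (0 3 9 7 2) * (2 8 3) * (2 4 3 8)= [4, 1, 0, 9, 3, 5, 8, 2, 6, 7]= (0 4 3 9 7 2)(6 8)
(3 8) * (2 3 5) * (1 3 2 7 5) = [0, 3, 2, 8, 4, 7, 6, 5, 1] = (1 3 8)(5 7)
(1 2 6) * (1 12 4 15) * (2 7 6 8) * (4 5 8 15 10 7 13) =(1 13 4 10 7 6 12 5 8 2 15) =[0, 13, 15, 3, 10, 8, 12, 6, 2, 9, 7, 11, 5, 4, 14, 1]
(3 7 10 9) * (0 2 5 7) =(0 2 5 7 10 9 3) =[2, 1, 5, 0, 4, 7, 6, 10, 8, 3, 9]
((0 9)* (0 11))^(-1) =(0 11 9)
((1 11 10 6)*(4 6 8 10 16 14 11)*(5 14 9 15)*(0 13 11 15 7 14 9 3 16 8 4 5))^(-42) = (16)(0 7 1 10 13 14 5 4 11 15 9 6 8)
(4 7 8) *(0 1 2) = (0 1 2)(4 7 8) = [1, 2, 0, 3, 7, 5, 6, 8, 4]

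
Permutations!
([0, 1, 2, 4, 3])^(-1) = [0, 1, 2, 4, 3]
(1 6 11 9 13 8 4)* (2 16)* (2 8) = (1 6 11 9 13 2 16 8 4) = [0, 6, 16, 3, 1, 5, 11, 7, 4, 13, 10, 9, 12, 2, 14, 15, 8]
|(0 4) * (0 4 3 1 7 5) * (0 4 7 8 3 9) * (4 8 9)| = |(0 4 7 5 8 3 1 9)| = 8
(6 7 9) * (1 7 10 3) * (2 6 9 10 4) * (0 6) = [6, 7, 0, 1, 2, 5, 4, 10, 8, 9, 3] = (0 6 4 2)(1 7 10 3)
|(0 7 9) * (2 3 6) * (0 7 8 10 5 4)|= |(0 8 10 5 4)(2 3 6)(7 9)|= 30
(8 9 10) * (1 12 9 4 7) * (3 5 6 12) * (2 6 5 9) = (1 3 9 10 8 4 7)(2 6 12) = [0, 3, 6, 9, 7, 5, 12, 1, 4, 10, 8, 11, 2]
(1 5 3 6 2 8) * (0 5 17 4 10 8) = (0 5 3 6 2)(1 17 4 10 8) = [5, 17, 0, 6, 10, 3, 2, 7, 1, 9, 8, 11, 12, 13, 14, 15, 16, 4]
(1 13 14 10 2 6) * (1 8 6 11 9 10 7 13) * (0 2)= (0 2 11 9 10)(6 8)(7 13 14)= [2, 1, 11, 3, 4, 5, 8, 13, 6, 10, 0, 9, 12, 14, 7]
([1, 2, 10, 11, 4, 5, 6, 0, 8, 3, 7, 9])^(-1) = [7, 0, 1, 9, 4, 5, 6, 10, 8, 11, 2, 3]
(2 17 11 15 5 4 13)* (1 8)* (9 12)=[0, 8, 17, 3, 13, 4, 6, 7, 1, 12, 10, 15, 9, 2, 14, 5, 16, 11]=(1 8)(2 17 11 15 5 4 13)(9 12)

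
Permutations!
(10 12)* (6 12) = [0, 1, 2, 3, 4, 5, 12, 7, 8, 9, 6, 11, 10] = (6 12 10)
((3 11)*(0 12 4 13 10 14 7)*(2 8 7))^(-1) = ((0 12 4 13 10 14 2 8 7)(3 11))^(-1) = (0 7 8 2 14 10 13 4 12)(3 11)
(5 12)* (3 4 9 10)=(3 4 9 10)(5 12)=[0, 1, 2, 4, 9, 12, 6, 7, 8, 10, 3, 11, 5]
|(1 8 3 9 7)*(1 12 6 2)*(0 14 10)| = 24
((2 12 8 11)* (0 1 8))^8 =((0 1 8 11 2 12))^8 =(0 8 2)(1 11 12)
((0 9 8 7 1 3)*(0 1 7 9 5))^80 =((0 5)(1 3)(8 9))^80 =(9)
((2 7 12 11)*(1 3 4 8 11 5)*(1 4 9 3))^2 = ((2 7 12 5 4 8 11)(3 9))^2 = (2 12 4 11 7 5 8)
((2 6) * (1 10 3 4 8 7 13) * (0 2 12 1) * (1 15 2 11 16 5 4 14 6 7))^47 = (0 13 7 2 15 12 6 14 3 10 1 8 4 5 16 11)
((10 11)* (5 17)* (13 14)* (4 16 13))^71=((4 16 13 14)(5 17)(10 11))^71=(4 14 13 16)(5 17)(10 11)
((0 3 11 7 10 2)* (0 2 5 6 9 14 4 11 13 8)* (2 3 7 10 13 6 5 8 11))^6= ((0 7 13 11 10 8)(2 3 6 9 14 4))^6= (14)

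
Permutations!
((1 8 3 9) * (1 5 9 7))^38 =((1 8 3 7)(5 9))^38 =(9)(1 3)(7 8)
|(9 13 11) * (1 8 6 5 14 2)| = 6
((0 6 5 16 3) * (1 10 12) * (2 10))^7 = (0 5 3 6 16)(1 12 10 2)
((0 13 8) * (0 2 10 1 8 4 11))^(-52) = ((0 13 4 11)(1 8 2 10))^(-52) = (13)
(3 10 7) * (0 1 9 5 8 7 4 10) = (0 1 9 5 8 7 3)(4 10) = [1, 9, 2, 0, 10, 8, 6, 3, 7, 5, 4]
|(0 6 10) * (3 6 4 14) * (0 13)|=|(0 4 14 3 6 10 13)|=7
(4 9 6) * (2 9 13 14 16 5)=[0, 1, 9, 3, 13, 2, 4, 7, 8, 6, 10, 11, 12, 14, 16, 15, 5]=(2 9 6 4 13 14 16 5)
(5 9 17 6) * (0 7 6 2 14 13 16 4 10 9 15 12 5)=(0 7 6)(2 14 13 16 4 10 9 17)(5 15 12)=[7, 1, 14, 3, 10, 15, 0, 6, 8, 17, 9, 11, 5, 16, 13, 12, 4, 2]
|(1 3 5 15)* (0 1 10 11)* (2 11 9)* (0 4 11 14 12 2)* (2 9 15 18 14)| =8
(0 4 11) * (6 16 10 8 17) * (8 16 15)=[4, 1, 2, 3, 11, 5, 15, 7, 17, 9, 16, 0, 12, 13, 14, 8, 10, 6]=(0 4 11)(6 15 8 17)(10 16)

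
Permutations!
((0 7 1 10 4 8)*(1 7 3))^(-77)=((0 3 1 10 4 8))^(-77)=(0 3 1 10 4 8)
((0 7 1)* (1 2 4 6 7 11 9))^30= ((0 11 9 1)(2 4 6 7))^30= (0 9)(1 11)(2 6)(4 7)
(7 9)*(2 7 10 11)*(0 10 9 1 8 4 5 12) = [10, 8, 7, 3, 5, 12, 6, 1, 4, 9, 11, 2, 0] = (0 10 11 2 7 1 8 4 5 12)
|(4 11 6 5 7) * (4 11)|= |(5 7 11 6)|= 4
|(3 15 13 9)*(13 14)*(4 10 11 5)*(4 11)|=|(3 15 14 13 9)(4 10)(5 11)|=10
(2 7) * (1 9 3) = (1 9 3)(2 7) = [0, 9, 7, 1, 4, 5, 6, 2, 8, 3]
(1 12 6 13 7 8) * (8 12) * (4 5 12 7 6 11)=(1 8)(4 5 12 11)(6 13)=[0, 8, 2, 3, 5, 12, 13, 7, 1, 9, 10, 4, 11, 6]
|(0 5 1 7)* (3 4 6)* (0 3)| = |(0 5 1 7 3 4 6)| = 7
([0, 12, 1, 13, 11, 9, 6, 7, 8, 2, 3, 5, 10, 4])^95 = [0, 4, 13, 9, 1, 10, 6, 7, 8, 3, 5, 12, 11, 2]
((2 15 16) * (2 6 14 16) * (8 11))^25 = (2 15)(6 14 16)(8 11)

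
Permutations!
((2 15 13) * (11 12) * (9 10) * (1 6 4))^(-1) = (1 4 6)(2 13 15)(9 10)(11 12)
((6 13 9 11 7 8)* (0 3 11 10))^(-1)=(0 10 9 13 6 8 7 11 3)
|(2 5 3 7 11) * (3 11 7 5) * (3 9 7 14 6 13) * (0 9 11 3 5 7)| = |(0 9)(2 11)(3 7 14 6 13 5)| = 6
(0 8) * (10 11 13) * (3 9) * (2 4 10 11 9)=(0 8)(2 4 10 9 3)(11 13)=[8, 1, 4, 2, 10, 5, 6, 7, 0, 3, 9, 13, 12, 11]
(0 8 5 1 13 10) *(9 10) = (0 8 5 1 13 9 10) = [8, 13, 2, 3, 4, 1, 6, 7, 5, 10, 0, 11, 12, 9]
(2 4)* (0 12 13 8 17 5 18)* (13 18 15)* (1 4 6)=(0 12 18)(1 4 2 6)(5 15 13 8 17)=[12, 4, 6, 3, 2, 15, 1, 7, 17, 9, 10, 11, 18, 8, 14, 13, 16, 5, 0]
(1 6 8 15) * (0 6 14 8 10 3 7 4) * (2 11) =(0 6 10 3 7 4)(1 14 8 15)(2 11) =[6, 14, 11, 7, 0, 5, 10, 4, 15, 9, 3, 2, 12, 13, 8, 1]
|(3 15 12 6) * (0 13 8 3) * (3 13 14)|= 6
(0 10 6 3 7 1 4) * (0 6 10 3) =(10)(0 3 7 1 4 6) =[3, 4, 2, 7, 6, 5, 0, 1, 8, 9, 10]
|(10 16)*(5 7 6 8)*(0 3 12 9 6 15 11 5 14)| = 28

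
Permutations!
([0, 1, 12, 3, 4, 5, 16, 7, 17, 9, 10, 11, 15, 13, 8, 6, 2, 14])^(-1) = [0, 1, 16, 3, 4, 5, 15, 7, 14, 9, 10, 11, 2, 13, 17, 12, 6, 8]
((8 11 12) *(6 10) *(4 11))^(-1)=((4 11 12 8)(6 10))^(-1)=(4 8 12 11)(6 10)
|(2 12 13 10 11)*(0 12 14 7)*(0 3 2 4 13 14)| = |(0 12 14 7 3 2)(4 13 10 11)| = 12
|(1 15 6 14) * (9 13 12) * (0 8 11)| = |(0 8 11)(1 15 6 14)(9 13 12)| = 12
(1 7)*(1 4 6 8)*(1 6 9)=(1 7 4 9)(6 8)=[0, 7, 2, 3, 9, 5, 8, 4, 6, 1]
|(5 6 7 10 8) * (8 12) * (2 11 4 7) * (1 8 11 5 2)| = |(1 8 2 5 6)(4 7 10 12 11)| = 5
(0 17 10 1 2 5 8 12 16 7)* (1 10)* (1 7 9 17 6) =(0 6 1 2 5 8 12 16 9 17 7) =[6, 2, 5, 3, 4, 8, 1, 0, 12, 17, 10, 11, 16, 13, 14, 15, 9, 7]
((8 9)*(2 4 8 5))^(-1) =(2 5 9 8 4)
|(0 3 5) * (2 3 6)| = |(0 6 2 3 5)| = 5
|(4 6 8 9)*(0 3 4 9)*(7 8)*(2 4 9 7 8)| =|(0 3 9 7 2 4 6 8)| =8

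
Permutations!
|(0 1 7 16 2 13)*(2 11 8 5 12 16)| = |(0 1 7 2 13)(5 12 16 11 8)| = 5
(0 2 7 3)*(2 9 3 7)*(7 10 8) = (0 9 3)(7 10 8) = [9, 1, 2, 0, 4, 5, 6, 10, 7, 3, 8]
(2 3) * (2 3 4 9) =(2 4 9) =[0, 1, 4, 3, 9, 5, 6, 7, 8, 2]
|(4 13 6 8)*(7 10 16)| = 12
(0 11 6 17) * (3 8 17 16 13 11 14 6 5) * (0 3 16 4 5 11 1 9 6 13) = (0 14 13 1 9 6 4 5 16)(3 8 17) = [14, 9, 2, 8, 5, 16, 4, 7, 17, 6, 10, 11, 12, 1, 13, 15, 0, 3]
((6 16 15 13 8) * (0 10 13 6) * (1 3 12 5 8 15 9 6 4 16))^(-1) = ((0 10 13 15 4 16 9 6 1 3 12 5 8))^(-1) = (0 8 5 12 3 1 6 9 16 4 15 13 10)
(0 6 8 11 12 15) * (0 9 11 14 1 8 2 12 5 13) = (0 6 2 12 15 9 11 5 13)(1 8 14) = [6, 8, 12, 3, 4, 13, 2, 7, 14, 11, 10, 5, 15, 0, 1, 9]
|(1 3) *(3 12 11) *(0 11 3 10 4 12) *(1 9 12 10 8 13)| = 30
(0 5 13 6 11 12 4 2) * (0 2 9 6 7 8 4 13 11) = (0 5 11 12 13 7 8 4 9 6) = [5, 1, 2, 3, 9, 11, 0, 8, 4, 6, 10, 12, 13, 7]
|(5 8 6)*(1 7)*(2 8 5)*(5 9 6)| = 10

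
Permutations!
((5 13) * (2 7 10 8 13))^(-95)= (2 7 10 8 13 5)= ((2 7 10 8 13 5))^(-95)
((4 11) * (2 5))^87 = (2 5)(4 11)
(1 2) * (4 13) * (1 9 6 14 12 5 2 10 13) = (1 10 13 4)(2 9 6 14 12 5) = [0, 10, 9, 3, 1, 2, 14, 7, 8, 6, 13, 11, 5, 4, 12]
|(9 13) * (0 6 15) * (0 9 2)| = |(0 6 15 9 13 2)| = 6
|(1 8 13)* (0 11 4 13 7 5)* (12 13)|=9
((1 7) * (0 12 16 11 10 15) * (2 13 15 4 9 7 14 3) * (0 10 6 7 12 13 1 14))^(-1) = (0 1 2 3 14 7 6 11 16 12 9 4 10 15 13)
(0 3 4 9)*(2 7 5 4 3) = (0 2 7 5 4 9) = [2, 1, 7, 3, 9, 4, 6, 5, 8, 0]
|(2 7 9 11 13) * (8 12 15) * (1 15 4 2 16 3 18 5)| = |(1 15 8 12 4 2 7 9 11 13 16 3 18 5)| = 14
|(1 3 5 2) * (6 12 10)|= |(1 3 5 2)(6 12 10)|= 12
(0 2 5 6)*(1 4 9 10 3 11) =(0 2 5 6)(1 4 9 10 3 11) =[2, 4, 5, 11, 9, 6, 0, 7, 8, 10, 3, 1]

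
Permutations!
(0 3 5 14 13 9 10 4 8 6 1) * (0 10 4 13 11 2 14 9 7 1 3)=(1 10 13 7)(2 14 11)(3 5 9 4 8 6)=[0, 10, 14, 5, 8, 9, 3, 1, 6, 4, 13, 2, 12, 7, 11]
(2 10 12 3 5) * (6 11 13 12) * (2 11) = (2 10 6)(3 5 11 13 12) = [0, 1, 10, 5, 4, 11, 2, 7, 8, 9, 6, 13, 3, 12]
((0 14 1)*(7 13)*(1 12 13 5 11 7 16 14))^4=(16)(5 11 7)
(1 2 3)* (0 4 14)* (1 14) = (0 4 1 2 3 14) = [4, 2, 3, 14, 1, 5, 6, 7, 8, 9, 10, 11, 12, 13, 0]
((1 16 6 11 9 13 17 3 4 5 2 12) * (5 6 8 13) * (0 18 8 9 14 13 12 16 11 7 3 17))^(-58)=(0 14 1 8)(2 9)(3 6)(4 7)(5 16)(11 12 18 13)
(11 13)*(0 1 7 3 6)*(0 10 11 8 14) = (0 1 7 3 6 10 11 13 8 14) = [1, 7, 2, 6, 4, 5, 10, 3, 14, 9, 11, 13, 12, 8, 0]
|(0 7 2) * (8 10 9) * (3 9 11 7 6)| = 9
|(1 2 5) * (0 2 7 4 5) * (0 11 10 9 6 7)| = |(0 2 11 10 9 6 7 4 5 1)| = 10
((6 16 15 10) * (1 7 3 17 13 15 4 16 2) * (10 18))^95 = ((1 7 3 17 13 15 18 10 6 2)(4 16))^95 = (1 15)(2 13)(3 10)(4 16)(6 17)(7 18)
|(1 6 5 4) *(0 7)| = |(0 7)(1 6 5 4)| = 4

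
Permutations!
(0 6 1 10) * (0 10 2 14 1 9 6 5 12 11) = (0 5 12 11)(1 2 14)(6 9) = [5, 2, 14, 3, 4, 12, 9, 7, 8, 6, 10, 0, 11, 13, 1]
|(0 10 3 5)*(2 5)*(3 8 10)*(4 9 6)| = |(0 3 2 5)(4 9 6)(8 10)| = 12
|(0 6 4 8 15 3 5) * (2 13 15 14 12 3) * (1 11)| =|(0 6 4 8 14 12 3 5)(1 11)(2 13 15)| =24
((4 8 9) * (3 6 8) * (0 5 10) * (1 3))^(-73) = (0 10 5)(1 4 9 8 6 3)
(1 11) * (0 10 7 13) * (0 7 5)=(0 10 5)(1 11)(7 13)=[10, 11, 2, 3, 4, 0, 6, 13, 8, 9, 5, 1, 12, 7]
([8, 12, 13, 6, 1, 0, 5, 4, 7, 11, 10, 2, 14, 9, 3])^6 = (0 14 7 6 1)(2 9)(3 4 5 12 8)(11 13)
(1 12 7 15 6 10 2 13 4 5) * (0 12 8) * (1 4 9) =(0 12 7 15 6 10 2 13 9 1 8)(4 5) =[12, 8, 13, 3, 5, 4, 10, 15, 0, 1, 2, 11, 7, 9, 14, 6]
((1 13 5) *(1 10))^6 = (1 5)(10 13)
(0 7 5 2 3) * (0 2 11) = (0 7 5 11)(2 3) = [7, 1, 3, 2, 4, 11, 6, 5, 8, 9, 10, 0]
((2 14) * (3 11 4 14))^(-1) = (2 14 4 11 3)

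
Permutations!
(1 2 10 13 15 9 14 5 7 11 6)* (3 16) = [0, 2, 10, 16, 4, 7, 1, 11, 8, 14, 13, 6, 12, 15, 5, 9, 3] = (1 2 10 13 15 9 14 5 7 11 6)(3 16)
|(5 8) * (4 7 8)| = 4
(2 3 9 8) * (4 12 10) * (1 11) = [0, 11, 3, 9, 12, 5, 6, 7, 2, 8, 4, 1, 10] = (1 11)(2 3 9 8)(4 12 10)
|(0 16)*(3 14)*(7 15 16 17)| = 10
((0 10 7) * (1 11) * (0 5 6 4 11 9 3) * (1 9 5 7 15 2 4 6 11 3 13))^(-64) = (0 15 4)(1 5 11 9 13)(2 3 10)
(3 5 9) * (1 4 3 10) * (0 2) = (0 2)(1 4 3 5 9 10) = [2, 4, 0, 5, 3, 9, 6, 7, 8, 10, 1]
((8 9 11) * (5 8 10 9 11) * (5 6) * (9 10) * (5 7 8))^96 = (6 7 8 11 9)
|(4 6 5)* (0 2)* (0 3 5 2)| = 5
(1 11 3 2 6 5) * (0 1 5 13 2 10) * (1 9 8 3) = (0 9 8 3 10)(1 11)(2 6 13) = [9, 11, 6, 10, 4, 5, 13, 7, 3, 8, 0, 1, 12, 2]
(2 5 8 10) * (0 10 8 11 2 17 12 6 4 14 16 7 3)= (0 10 17 12 6 4 14 16 7 3)(2 5 11)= [10, 1, 5, 0, 14, 11, 4, 3, 8, 9, 17, 2, 6, 13, 16, 15, 7, 12]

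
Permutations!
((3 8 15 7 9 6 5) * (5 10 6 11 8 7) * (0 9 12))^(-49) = ((0 9 11 8 15 5 3 7 12)(6 10))^(-49) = (0 5 9 3 11 7 8 12 15)(6 10)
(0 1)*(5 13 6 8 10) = (0 1)(5 13 6 8 10) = [1, 0, 2, 3, 4, 13, 8, 7, 10, 9, 5, 11, 12, 6]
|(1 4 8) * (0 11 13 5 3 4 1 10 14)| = |(0 11 13 5 3 4 8 10 14)| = 9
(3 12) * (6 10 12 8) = [0, 1, 2, 8, 4, 5, 10, 7, 6, 9, 12, 11, 3] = (3 8 6 10 12)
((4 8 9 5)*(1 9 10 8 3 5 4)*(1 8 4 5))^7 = ((1 9 5 8 10 4 3))^7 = (10)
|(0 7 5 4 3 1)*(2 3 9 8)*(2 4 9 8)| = |(0 7 5 9 2 3 1)(4 8)| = 14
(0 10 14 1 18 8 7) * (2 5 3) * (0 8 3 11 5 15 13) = (0 10 14 1 18 3 2 15 13)(5 11)(7 8) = [10, 18, 15, 2, 4, 11, 6, 8, 7, 9, 14, 5, 12, 0, 1, 13, 16, 17, 3]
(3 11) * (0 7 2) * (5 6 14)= (0 7 2)(3 11)(5 6 14)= [7, 1, 0, 11, 4, 6, 14, 2, 8, 9, 10, 3, 12, 13, 5]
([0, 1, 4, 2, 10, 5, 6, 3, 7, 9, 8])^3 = (2 8)(3 10)(4 7)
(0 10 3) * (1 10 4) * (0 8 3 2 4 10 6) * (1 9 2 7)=(0 10 7 1 6)(2 4 9)(3 8)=[10, 6, 4, 8, 9, 5, 0, 1, 3, 2, 7]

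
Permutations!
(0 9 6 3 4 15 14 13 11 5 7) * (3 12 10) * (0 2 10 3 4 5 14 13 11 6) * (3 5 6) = (0 9)(2 10 4 15 13 3 6 12 5 7)(11 14) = [9, 1, 10, 6, 15, 7, 12, 2, 8, 0, 4, 14, 5, 3, 11, 13]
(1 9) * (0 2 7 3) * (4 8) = (0 2 7 3)(1 9)(4 8) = [2, 9, 7, 0, 8, 5, 6, 3, 4, 1]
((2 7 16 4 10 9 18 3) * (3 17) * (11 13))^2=(2 16 10 18 3 7 4 9 17)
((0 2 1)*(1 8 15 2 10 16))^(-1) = ((0 10 16 1)(2 8 15))^(-1) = (0 1 16 10)(2 15 8)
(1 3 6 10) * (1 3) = (3 6 10) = [0, 1, 2, 6, 4, 5, 10, 7, 8, 9, 3]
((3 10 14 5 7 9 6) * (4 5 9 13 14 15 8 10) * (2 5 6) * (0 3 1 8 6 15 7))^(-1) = ((0 3 4 15 6 1 8 10 7 13 14 9 2 5))^(-1) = (0 5 2 9 14 13 7 10 8 1 6 15 4 3)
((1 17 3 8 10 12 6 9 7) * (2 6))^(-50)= ((1 17 3 8 10 12 2 6 9 7))^(-50)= (17)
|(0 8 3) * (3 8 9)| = |(0 9 3)| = 3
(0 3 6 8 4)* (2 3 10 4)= (0 10 4)(2 3 6 8)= [10, 1, 3, 6, 0, 5, 8, 7, 2, 9, 4]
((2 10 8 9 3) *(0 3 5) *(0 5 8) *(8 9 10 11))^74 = (0 2 8)(3 11 10)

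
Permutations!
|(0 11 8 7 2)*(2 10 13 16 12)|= |(0 11 8 7 10 13 16 12 2)|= 9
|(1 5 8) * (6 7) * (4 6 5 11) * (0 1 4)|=15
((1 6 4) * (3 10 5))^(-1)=(1 4 6)(3 5 10)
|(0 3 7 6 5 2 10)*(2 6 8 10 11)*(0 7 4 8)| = |(0 3 4 8 10 7)(2 11)(5 6)| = 6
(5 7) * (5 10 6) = (5 7 10 6) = [0, 1, 2, 3, 4, 7, 5, 10, 8, 9, 6]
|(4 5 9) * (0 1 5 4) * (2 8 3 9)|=7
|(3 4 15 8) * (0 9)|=4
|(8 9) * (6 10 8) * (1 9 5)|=|(1 9 6 10 8 5)|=6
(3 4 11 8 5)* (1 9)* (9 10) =[0, 10, 2, 4, 11, 3, 6, 7, 5, 1, 9, 8] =(1 10 9)(3 4 11 8 5)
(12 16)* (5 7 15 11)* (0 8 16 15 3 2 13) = (0 8 16 12 15 11 5 7 3 2 13) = [8, 1, 13, 2, 4, 7, 6, 3, 16, 9, 10, 5, 15, 0, 14, 11, 12]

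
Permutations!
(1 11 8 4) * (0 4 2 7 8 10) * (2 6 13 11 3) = (0 4 1 3 2 7 8 6 13 11 10) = [4, 3, 7, 2, 1, 5, 13, 8, 6, 9, 0, 10, 12, 11]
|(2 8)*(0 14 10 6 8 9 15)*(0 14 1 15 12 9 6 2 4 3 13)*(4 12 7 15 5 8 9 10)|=15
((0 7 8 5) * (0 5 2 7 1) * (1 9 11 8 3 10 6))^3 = (0 8 3 1 11 7 6 9 2 10)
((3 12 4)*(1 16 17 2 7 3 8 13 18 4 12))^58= (1 7 17)(2 16 3)(4 13)(8 18)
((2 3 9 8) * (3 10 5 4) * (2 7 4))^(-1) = (2 5 10)(3 4 7 8 9)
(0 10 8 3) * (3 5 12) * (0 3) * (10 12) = (0 12)(5 10 8) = [12, 1, 2, 3, 4, 10, 6, 7, 5, 9, 8, 11, 0]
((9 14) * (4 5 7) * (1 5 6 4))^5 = (1 7 5)(4 6)(9 14)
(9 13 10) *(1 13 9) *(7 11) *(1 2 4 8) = (1 13 10 2 4 8)(7 11) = [0, 13, 4, 3, 8, 5, 6, 11, 1, 9, 2, 7, 12, 10]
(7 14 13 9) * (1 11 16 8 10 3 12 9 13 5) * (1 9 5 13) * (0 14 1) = [14, 11, 2, 12, 4, 9, 6, 1, 10, 7, 3, 16, 5, 0, 13, 15, 8] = (0 14 13)(1 11 16 8 10 3 12 5 9 7)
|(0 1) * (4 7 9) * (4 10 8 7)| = |(0 1)(7 9 10 8)| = 4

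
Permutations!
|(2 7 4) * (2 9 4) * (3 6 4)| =4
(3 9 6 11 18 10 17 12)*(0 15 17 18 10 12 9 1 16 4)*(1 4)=(0 15 17 9 6 11 10 18 12 3 4)(1 16)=[15, 16, 2, 4, 0, 5, 11, 7, 8, 6, 18, 10, 3, 13, 14, 17, 1, 9, 12]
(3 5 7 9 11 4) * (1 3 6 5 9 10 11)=(1 3 9)(4 6 5 7 10 11)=[0, 3, 2, 9, 6, 7, 5, 10, 8, 1, 11, 4]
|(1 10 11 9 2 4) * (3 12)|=|(1 10 11 9 2 4)(3 12)|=6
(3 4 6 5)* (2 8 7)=(2 8 7)(3 4 6 5)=[0, 1, 8, 4, 6, 3, 5, 2, 7]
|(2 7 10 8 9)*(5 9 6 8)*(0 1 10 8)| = |(0 1 10 5 9 2 7 8 6)| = 9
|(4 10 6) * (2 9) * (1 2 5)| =12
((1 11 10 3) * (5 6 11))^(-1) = ((1 5 6 11 10 3))^(-1) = (1 3 10 11 6 5)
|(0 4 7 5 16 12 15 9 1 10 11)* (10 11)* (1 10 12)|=|(0 4 7 5 16 1 11)(9 10 12 15)|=28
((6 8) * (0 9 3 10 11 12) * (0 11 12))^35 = (0 11 12 10 3 9)(6 8)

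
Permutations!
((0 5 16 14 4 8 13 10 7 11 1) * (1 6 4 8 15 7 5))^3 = ((0 1)(4 15 7 11 6)(5 16 14 8 13 10))^3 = (0 1)(4 11 15 6 7)(5 8)(10 14)(13 16)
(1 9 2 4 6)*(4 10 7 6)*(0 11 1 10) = (0 11 1 9 2)(6 10 7) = [11, 9, 0, 3, 4, 5, 10, 6, 8, 2, 7, 1]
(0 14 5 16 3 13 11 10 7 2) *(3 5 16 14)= (0 3 13 11 10 7 2)(5 14 16)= [3, 1, 0, 13, 4, 14, 6, 2, 8, 9, 7, 10, 12, 11, 16, 15, 5]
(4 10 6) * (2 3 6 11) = (2 3 6 4 10 11) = [0, 1, 3, 6, 10, 5, 4, 7, 8, 9, 11, 2]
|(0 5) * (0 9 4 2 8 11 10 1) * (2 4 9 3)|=8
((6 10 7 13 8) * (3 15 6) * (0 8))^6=((0 8 3 15 6 10 7 13))^6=(0 7 6 3)(8 13 10 15)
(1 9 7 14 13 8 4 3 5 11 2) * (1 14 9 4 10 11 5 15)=(1 4 3 15)(2 14 13 8 10 11)(7 9)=[0, 4, 14, 15, 3, 5, 6, 9, 10, 7, 11, 2, 12, 8, 13, 1]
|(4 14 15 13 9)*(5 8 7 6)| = |(4 14 15 13 9)(5 8 7 6)| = 20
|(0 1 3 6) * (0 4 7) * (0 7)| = |(7)(0 1 3 6 4)| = 5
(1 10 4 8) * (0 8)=(0 8 1 10 4)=[8, 10, 2, 3, 0, 5, 6, 7, 1, 9, 4]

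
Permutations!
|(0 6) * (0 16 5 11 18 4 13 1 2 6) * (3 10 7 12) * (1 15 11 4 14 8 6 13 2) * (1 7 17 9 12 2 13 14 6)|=|(1 7 2 14 8)(3 10 17 9 12)(4 13 15 11 18 6 16 5)|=40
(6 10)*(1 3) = (1 3)(6 10) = [0, 3, 2, 1, 4, 5, 10, 7, 8, 9, 6]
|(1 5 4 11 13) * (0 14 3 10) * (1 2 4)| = 4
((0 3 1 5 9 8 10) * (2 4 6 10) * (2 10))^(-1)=(0 10 8 9 5 1 3)(2 6 4)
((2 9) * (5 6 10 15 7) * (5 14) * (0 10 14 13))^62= ((0 10 15 7 13)(2 9)(5 6 14))^62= (0 15 13 10 7)(5 14 6)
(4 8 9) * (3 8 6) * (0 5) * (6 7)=(0 5)(3 8 9 4 7 6)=[5, 1, 2, 8, 7, 0, 3, 6, 9, 4]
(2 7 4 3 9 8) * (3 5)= [0, 1, 7, 9, 5, 3, 6, 4, 2, 8]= (2 7 4 5 3 9 8)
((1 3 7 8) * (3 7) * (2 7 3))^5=(8)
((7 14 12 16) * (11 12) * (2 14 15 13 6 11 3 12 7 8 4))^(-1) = (2 4 8 16 12 3 14)(6 13 15 7 11) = ((2 14 3 12 16 8 4)(6 11 7 15 13))^(-1)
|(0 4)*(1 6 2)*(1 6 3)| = 2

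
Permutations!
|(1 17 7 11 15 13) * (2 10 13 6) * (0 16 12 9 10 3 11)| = 45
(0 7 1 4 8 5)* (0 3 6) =[7, 4, 2, 6, 8, 3, 0, 1, 5] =(0 7 1 4 8 5 3 6)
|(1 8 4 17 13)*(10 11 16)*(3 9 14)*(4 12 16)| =9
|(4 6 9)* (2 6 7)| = |(2 6 9 4 7)| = 5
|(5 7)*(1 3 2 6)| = 4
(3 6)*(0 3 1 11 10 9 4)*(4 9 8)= (0 3 6 1 11 10 8 4)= [3, 11, 2, 6, 0, 5, 1, 7, 4, 9, 8, 10]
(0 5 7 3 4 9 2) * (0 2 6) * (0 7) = (0 5)(3 4 9 6 7) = [5, 1, 2, 4, 9, 0, 7, 3, 8, 6]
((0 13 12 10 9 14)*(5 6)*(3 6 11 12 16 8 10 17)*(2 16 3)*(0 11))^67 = (0 3 5 13 6)(2 9 17 10 12 8 11 16 14)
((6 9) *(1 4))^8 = ((1 4)(6 9))^8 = (9)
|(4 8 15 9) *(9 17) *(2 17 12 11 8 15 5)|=9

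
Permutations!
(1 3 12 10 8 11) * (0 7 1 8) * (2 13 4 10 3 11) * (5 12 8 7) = (0 5 12 3 8 2 13 4 10)(1 11 7) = [5, 11, 13, 8, 10, 12, 6, 1, 2, 9, 0, 7, 3, 4]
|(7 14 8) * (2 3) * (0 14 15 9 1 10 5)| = 18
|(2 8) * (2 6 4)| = |(2 8 6 4)| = 4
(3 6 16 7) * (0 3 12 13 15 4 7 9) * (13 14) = (0 3 6 16 9)(4 7 12 14 13 15) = [3, 1, 2, 6, 7, 5, 16, 12, 8, 0, 10, 11, 14, 15, 13, 4, 9]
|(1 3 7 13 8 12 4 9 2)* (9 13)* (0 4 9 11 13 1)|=|(0 4 1 3 7 11 13 8 12 9 2)|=11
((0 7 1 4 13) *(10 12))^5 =(13)(10 12)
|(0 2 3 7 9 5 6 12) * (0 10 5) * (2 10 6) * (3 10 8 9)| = |(0 8 9)(2 10 5)(3 7)(6 12)| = 6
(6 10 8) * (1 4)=(1 4)(6 10 8)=[0, 4, 2, 3, 1, 5, 10, 7, 6, 9, 8]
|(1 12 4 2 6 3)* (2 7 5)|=8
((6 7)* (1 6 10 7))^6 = (10)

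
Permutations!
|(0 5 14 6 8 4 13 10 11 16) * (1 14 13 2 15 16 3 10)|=33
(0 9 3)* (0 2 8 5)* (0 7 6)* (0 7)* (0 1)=(0 9 3 2 8 5 1)(6 7)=[9, 0, 8, 2, 4, 1, 7, 6, 5, 3]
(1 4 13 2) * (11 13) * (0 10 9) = (0 10 9)(1 4 11 13 2) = [10, 4, 1, 3, 11, 5, 6, 7, 8, 0, 9, 13, 12, 2]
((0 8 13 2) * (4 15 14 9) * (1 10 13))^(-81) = (0 10)(1 2)(4 9 14 15)(8 13)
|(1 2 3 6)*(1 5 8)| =|(1 2 3 6 5 8)| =6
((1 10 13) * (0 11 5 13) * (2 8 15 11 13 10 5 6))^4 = (0 10 5 1 13)(2 6 11 15 8)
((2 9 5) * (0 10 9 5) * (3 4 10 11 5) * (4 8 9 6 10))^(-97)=(0 11 5 2 3 8 9)(6 10)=((0 11 5 2 3 8 9)(6 10))^(-97)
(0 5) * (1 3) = (0 5)(1 3) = [5, 3, 2, 1, 4, 0]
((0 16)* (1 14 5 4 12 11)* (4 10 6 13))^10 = ((0 16)(1 14 5 10 6 13 4 12 11))^10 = (16)(1 14 5 10 6 13 4 12 11)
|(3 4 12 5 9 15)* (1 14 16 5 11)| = |(1 14 16 5 9 15 3 4 12 11)| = 10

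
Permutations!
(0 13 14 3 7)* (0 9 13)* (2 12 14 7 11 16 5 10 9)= (2 12 14 3 11 16 5 10 9 13 7)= [0, 1, 12, 11, 4, 10, 6, 2, 8, 13, 9, 16, 14, 7, 3, 15, 5]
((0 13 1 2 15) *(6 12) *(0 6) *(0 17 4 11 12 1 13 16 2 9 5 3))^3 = (0 15 9)(1 3 2)(4 17 12 11)(5 16 6)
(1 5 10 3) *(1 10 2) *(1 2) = (1 5)(3 10) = [0, 5, 2, 10, 4, 1, 6, 7, 8, 9, 3]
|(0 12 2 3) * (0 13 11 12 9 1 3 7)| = |(0 9 1 3 13 11 12 2 7)| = 9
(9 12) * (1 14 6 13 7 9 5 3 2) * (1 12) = (1 14 6 13 7 9)(2 12 5 3) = [0, 14, 12, 2, 4, 3, 13, 9, 8, 1, 10, 11, 5, 7, 6]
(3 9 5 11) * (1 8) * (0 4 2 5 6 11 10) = [4, 8, 5, 9, 2, 10, 11, 7, 1, 6, 0, 3] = (0 4 2 5 10)(1 8)(3 9 6 11)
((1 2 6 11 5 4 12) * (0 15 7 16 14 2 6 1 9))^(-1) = (0 9 12 4 5 11 6 1 2 14 16 7 15)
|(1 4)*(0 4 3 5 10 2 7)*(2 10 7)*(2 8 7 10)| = 9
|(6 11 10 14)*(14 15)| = |(6 11 10 15 14)| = 5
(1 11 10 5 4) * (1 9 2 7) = (1 11 10 5 4 9 2 7) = [0, 11, 7, 3, 9, 4, 6, 1, 8, 2, 5, 10]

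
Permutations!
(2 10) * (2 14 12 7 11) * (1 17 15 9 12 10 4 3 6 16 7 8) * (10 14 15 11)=(1 17 11 2 4 3 6 16 7 10 15 9 12 8)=[0, 17, 4, 6, 3, 5, 16, 10, 1, 12, 15, 2, 8, 13, 14, 9, 7, 11]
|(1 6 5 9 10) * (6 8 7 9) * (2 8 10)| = 4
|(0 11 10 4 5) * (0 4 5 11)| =|(4 11 10 5)| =4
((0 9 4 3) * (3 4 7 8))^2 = (0 7 3 9 8)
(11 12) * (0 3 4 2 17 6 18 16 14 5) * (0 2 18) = [3, 1, 17, 4, 18, 2, 0, 7, 8, 9, 10, 12, 11, 13, 5, 15, 14, 6, 16] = (0 3 4 18 16 14 5 2 17 6)(11 12)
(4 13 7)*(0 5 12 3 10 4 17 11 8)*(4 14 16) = (0 5 12 3 10 14 16 4 13 7 17 11 8) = [5, 1, 2, 10, 13, 12, 6, 17, 0, 9, 14, 8, 3, 7, 16, 15, 4, 11]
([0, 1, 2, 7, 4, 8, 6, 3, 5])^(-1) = [0, 1, 2, 7, 4, 8, 6, 3, 5]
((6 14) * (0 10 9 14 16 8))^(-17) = ((0 10 9 14 6 16 8))^(-17) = (0 6 10 16 9 8 14)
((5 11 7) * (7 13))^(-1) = (5 7 13 11)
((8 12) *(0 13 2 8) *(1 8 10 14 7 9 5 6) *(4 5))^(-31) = ((0 13 2 10 14 7 9 4 5 6 1 8 12))^(-31) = (0 5 10 8 9 13 6 14 12 4 2 1 7)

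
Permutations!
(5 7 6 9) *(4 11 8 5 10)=(4 11 8 5 7 6 9 10)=[0, 1, 2, 3, 11, 7, 9, 6, 5, 10, 4, 8]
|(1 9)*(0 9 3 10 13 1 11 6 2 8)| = |(0 9 11 6 2 8)(1 3 10 13)| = 12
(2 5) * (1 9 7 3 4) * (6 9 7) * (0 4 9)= (0 4 1 7 3 9 6)(2 5)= [4, 7, 5, 9, 1, 2, 0, 3, 8, 6]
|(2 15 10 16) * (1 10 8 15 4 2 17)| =|(1 10 16 17)(2 4)(8 15)| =4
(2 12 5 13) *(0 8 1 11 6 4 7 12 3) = (0 8 1 11 6 4 7 12 5 13 2 3) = [8, 11, 3, 0, 7, 13, 4, 12, 1, 9, 10, 6, 5, 2]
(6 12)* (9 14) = (6 12)(9 14) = [0, 1, 2, 3, 4, 5, 12, 7, 8, 14, 10, 11, 6, 13, 9]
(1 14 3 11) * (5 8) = [0, 14, 2, 11, 4, 8, 6, 7, 5, 9, 10, 1, 12, 13, 3] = (1 14 3 11)(5 8)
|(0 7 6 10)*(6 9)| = |(0 7 9 6 10)| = 5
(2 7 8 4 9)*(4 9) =[0, 1, 7, 3, 4, 5, 6, 8, 9, 2] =(2 7 8 9)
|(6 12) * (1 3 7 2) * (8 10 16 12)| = |(1 3 7 2)(6 8 10 16 12)| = 20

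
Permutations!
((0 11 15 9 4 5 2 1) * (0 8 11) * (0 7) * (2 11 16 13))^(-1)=(0 7)(1 2 13 16 8)(4 9 15 11 5)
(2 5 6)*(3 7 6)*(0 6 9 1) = (0 6 2 5 3 7 9 1) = [6, 0, 5, 7, 4, 3, 2, 9, 8, 1]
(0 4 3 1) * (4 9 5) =[9, 0, 2, 1, 3, 4, 6, 7, 8, 5] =(0 9 5 4 3 1)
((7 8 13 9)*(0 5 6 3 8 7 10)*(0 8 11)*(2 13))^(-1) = (0 11 3 6 5)(2 8 10 9 13)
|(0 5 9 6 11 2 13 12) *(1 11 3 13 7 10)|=35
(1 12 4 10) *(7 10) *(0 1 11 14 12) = (0 1)(4 7 10 11 14 12) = [1, 0, 2, 3, 7, 5, 6, 10, 8, 9, 11, 14, 4, 13, 12]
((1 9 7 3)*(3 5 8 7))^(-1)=((1 9 3)(5 8 7))^(-1)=(1 3 9)(5 7 8)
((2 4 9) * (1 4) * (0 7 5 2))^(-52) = ((0 7 5 2 1 4 9))^(-52) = (0 1 7 4 5 9 2)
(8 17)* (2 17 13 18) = [0, 1, 17, 3, 4, 5, 6, 7, 13, 9, 10, 11, 12, 18, 14, 15, 16, 8, 2] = (2 17 8 13 18)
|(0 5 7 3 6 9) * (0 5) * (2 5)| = |(2 5 7 3 6 9)| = 6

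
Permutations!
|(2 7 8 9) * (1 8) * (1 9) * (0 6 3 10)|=12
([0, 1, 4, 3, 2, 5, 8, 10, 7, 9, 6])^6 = (6 7)(8 10)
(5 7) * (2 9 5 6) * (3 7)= [0, 1, 9, 7, 4, 3, 2, 6, 8, 5]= (2 9 5 3 7 6)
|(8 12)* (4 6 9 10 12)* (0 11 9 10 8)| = 8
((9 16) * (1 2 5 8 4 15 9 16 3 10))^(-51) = ((16)(1 2 5 8 4 15 9 3 10))^(-51) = (16)(1 8 9)(2 4 3)(5 15 10)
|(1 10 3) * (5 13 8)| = 3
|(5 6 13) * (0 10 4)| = |(0 10 4)(5 6 13)| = 3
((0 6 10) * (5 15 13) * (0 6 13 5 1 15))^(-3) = ((0 13 1 15 5)(6 10))^(-3) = (0 1 5 13 15)(6 10)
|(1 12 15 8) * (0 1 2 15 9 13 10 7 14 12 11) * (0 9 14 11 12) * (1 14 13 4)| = 24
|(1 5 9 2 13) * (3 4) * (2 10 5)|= |(1 2 13)(3 4)(5 9 10)|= 6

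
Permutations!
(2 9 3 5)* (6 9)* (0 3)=[3, 1, 6, 5, 4, 2, 9, 7, 8, 0]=(0 3 5 2 6 9)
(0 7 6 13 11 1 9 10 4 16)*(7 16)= [16, 9, 2, 3, 7, 5, 13, 6, 8, 10, 4, 1, 12, 11, 14, 15, 0]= (0 16)(1 9 10 4 7 6 13 11)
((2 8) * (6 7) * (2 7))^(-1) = (2 6 7 8)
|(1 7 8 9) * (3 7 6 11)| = |(1 6 11 3 7 8 9)| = 7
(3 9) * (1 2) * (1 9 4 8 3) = [0, 2, 9, 4, 8, 5, 6, 7, 3, 1] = (1 2 9)(3 4 8)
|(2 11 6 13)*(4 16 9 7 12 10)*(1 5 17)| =12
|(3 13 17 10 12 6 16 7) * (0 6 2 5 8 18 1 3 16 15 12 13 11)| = |(0 6 15 12 2 5 8 18 1 3 11)(7 16)(10 13 17)| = 66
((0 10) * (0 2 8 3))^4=(0 3 8 2 10)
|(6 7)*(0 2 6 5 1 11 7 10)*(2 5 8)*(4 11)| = |(0 5 1 4 11 7 8 2 6 10)| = 10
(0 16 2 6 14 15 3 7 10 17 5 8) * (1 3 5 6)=(0 16 2 1 3 7 10 17 6 14 15 5 8)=[16, 3, 1, 7, 4, 8, 14, 10, 0, 9, 17, 11, 12, 13, 15, 5, 2, 6]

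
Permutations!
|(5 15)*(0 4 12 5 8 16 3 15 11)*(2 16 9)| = 30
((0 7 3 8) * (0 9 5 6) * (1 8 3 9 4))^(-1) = (0 6 5 9 7)(1 4 8)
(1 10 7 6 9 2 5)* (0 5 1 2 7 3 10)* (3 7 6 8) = [5, 0, 1, 10, 4, 2, 9, 8, 3, 6, 7] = (0 5 2 1)(3 10 7 8)(6 9)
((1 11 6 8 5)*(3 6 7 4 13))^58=(1 13 5 4 8 7 6 11 3)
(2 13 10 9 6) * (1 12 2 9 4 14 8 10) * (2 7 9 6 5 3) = (1 12 7 9 5 3 2 13)(4 14 8 10) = [0, 12, 13, 2, 14, 3, 6, 9, 10, 5, 4, 11, 7, 1, 8]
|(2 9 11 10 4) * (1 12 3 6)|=20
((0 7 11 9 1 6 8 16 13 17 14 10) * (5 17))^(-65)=((0 7 11 9 1 6 8 16 13 5 17 14 10))^(-65)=(17)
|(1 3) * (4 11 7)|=6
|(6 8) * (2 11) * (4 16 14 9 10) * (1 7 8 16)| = |(1 7 8 6 16 14 9 10 4)(2 11)| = 18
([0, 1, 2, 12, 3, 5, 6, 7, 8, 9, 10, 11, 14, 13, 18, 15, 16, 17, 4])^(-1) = [0, 1, 2, 4, 18, 5, 6, 7, 8, 9, 10, 11, 3, 13, 12, 15, 16, 17, 14]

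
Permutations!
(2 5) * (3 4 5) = (2 3 4 5) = [0, 1, 3, 4, 5, 2]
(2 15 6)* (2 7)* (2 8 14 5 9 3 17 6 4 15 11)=(2 11)(3 17 6 7 8 14 5 9)(4 15)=[0, 1, 11, 17, 15, 9, 7, 8, 14, 3, 10, 2, 12, 13, 5, 4, 16, 6]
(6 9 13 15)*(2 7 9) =[0, 1, 7, 3, 4, 5, 2, 9, 8, 13, 10, 11, 12, 15, 14, 6] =(2 7 9 13 15 6)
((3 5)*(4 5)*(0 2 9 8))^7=(0 8 9 2)(3 4 5)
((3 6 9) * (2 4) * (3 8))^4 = ((2 4)(3 6 9 8))^4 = (9)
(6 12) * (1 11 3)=(1 11 3)(6 12)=[0, 11, 2, 1, 4, 5, 12, 7, 8, 9, 10, 3, 6]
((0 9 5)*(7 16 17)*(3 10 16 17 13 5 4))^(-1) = ((0 9 4 3 10 16 13 5)(7 17))^(-1) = (0 5 13 16 10 3 4 9)(7 17)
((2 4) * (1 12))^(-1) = ((1 12)(2 4))^(-1) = (1 12)(2 4)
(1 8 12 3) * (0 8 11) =[8, 11, 2, 1, 4, 5, 6, 7, 12, 9, 10, 0, 3] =(0 8 12 3 1 11)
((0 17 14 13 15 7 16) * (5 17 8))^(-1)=(0 16 7 15 13 14 17 5 8)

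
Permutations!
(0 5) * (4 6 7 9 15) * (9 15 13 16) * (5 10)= (0 10 5)(4 6 7 15)(9 13 16)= [10, 1, 2, 3, 6, 0, 7, 15, 8, 13, 5, 11, 12, 16, 14, 4, 9]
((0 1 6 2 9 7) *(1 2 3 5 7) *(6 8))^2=((0 2 9 1 8 6 3 5 7))^2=(0 9 8 3 7 2 1 6 5)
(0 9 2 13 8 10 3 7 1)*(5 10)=(0 9 2 13 8 5 10 3 7 1)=[9, 0, 13, 7, 4, 10, 6, 1, 5, 2, 3, 11, 12, 8]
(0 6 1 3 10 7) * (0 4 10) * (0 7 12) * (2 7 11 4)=[6, 3, 7, 11, 10, 5, 1, 2, 8, 9, 12, 4, 0]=(0 6 1 3 11 4 10 12)(2 7)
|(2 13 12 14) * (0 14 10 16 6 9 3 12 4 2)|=|(0 14)(2 13 4)(3 12 10 16 6 9)|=6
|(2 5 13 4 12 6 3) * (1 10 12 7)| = |(1 10 12 6 3 2 5 13 4 7)| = 10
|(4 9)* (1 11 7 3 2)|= 10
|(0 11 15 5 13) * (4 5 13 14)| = 12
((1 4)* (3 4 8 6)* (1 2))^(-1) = (1 2 4 3 6 8)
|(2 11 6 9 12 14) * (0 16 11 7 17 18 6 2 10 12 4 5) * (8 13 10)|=55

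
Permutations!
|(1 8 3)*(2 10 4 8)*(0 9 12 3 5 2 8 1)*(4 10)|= |(0 9 12 3)(1 8 5 2 4)|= 20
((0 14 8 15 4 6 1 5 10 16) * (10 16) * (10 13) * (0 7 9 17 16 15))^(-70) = ((0 14 8)(1 5 15 4 6)(7 9 17 16)(10 13))^(-70) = (0 8 14)(7 17)(9 16)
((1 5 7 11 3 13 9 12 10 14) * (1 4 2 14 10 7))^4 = (2 14 4)(3 7 9)(11 12 13) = ((1 5)(2 14 4)(3 13 9 12 7 11))^4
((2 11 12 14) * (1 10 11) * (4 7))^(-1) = (1 2 14 12 11 10)(4 7)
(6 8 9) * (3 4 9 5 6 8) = (3 4 9 8 5 6) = [0, 1, 2, 4, 9, 6, 3, 7, 5, 8]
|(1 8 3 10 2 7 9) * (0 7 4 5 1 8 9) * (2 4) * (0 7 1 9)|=6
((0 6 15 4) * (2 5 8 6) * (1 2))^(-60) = ((0 1 2 5 8 6 15 4))^(-60) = (0 8)(1 6)(2 15)(4 5)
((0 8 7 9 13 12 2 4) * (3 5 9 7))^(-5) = (0 9 4 5 2 3 12 8 13)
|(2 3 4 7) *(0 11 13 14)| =|(0 11 13 14)(2 3 4 7)| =4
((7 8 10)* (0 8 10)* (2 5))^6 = (10)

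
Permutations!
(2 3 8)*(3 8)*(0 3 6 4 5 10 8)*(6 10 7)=(0 3 10 8 2)(4 5 7 6)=[3, 1, 0, 10, 5, 7, 4, 6, 2, 9, 8]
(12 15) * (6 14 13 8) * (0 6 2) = [6, 1, 0, 3, 4, 5, 14, 7, 2, 9, 10, 11, 15, 8, 13, 12] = (0 6 14 13 8 2)(12 15)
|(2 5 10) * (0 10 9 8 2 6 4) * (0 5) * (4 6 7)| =|(0 10 7 4 5 9 8 2)| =8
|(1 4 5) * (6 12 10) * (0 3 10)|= 15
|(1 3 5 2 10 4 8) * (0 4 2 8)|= 4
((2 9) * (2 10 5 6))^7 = ((2 9 10 5 6))^7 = (2 10 6 9 5)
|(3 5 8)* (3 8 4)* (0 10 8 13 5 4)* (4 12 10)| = 8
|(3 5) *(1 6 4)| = 6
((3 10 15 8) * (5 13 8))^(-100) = ((3 10 15 5 13 8))^(-100) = (3 15 13)(5 8 10)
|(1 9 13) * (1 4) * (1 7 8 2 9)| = |(2 9 13 4 7 8)| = 6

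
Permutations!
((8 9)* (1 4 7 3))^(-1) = ((1 4 7 3)(8 9))^(-1) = (1 3 7 4)(8 9)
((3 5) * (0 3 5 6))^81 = (6)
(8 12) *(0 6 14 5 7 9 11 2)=(0 6 14 5 7 9 11 2)(8 12)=[6, 1, 0, 3, 4, 7, 14, 9, 12, 11, 10, 2, 8, 13, 5]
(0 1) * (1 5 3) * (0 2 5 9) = (0 9)(1 2 5 3) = [9, 2, 5, 1, 4, 3, 6, 7, 8, 0]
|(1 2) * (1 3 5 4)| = |(1 2 3 5 4)| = 5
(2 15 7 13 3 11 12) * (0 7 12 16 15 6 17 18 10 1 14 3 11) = (0 7 13 11 16 15 12 2 6 17 18 10 1 14 3) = [7, 14, 6, 0, 4, 5, 17, 13, 8, 9, 1, 16, 2, 11, 3, 12, 15, 18, 10]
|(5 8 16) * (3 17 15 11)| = |(3 17 15 11)(5 8 16)| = 12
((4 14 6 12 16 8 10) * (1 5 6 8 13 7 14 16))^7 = ((1 5 6 12)(4 16 13 7 14 8 10))^7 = (16)(1 12 6 5)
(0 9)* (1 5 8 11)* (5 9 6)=(0 6 5 8 11 1 9)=[6, 9, 2, 3, 4, 8, 5, 7, 11, 0, 10, 1]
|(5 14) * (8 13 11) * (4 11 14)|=|(4 11 8 13 14 5)|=6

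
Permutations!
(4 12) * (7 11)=(4 12)(7 11)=[0, 1, 2, 3, 12, 5, 6, 11, 8, 9, 10, 7, 4]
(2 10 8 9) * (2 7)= (2 10 8 9 7)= [0, 1, 10, 3, 4, 5, 6, 2, 9, 7, 8]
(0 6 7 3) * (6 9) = (0 9 6 7 3) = [9, 1, 2, 0, 4, 5, 7, 3, 8, 6]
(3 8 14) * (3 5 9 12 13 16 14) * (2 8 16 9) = (2 8 3 16 14 5)(9 12 13) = [0, 1, 8, 16, 4, 2, 6, 7, 3, 12, 10, 11, 13, 9, 5, 15, 14]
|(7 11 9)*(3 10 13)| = |(3 10 13)(7 11 9)| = 3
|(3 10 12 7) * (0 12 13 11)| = 7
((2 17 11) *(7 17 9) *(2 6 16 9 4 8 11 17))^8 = (17)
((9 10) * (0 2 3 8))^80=(10)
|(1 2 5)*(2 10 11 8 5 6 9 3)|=20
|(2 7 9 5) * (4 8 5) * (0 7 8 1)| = |(0 7 9 4 1)(2 8 5)| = 15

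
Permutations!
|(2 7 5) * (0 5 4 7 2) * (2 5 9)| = 4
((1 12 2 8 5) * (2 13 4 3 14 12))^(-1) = ((1 2 8 5)(3 14 12 13 4))^(-1) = (1 5 8 2)(3 4 13 12 14)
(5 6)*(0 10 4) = [10, 1, 2, 3, 0, 6, 5, 7, 8, 9, 4] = (0 10 4)(5 6)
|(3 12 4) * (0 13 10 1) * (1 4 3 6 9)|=14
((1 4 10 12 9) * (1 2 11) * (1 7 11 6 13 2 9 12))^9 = (13)(7 11)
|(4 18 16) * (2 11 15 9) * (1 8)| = 12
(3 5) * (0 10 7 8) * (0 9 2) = (0 10 7 8 9 2)(3 5) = [10, 1, 0, 5, 4, 3, 6, 8, 9, 2, 7]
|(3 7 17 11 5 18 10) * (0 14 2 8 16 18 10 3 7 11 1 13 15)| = 15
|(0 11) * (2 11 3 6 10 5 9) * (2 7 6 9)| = 9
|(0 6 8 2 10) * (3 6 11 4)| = 8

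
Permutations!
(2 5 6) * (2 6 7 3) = (2 5 7 3) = [0, 1, 5, 2, 4, 7, 6, 3]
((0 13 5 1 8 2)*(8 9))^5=((0 13 5 1 9 8 2))^5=(0 8 1 13 2 9 5)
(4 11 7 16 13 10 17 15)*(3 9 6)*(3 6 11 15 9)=(4 15)(7 16 13 10 17 9 11)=[0, 1, 2, 3, 15, 5, 6, 16, 8, 11, 17, 7, 12, 10, 14, 4, 13, 9]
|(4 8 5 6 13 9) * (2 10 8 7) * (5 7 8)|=|(2 10 5 6 13 9 4 8 7)|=9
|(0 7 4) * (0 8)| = |(0 7 4 8)| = 4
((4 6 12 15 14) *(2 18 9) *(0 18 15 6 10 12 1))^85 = (0 12 14 9 1 10 15 18 6 4 2)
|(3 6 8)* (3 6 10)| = |(3 10)(6 8)| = 2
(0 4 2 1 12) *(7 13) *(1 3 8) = (0 4 2 3 8 1 12)(7 13) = [4, 12, 3, 8, 2, 5, 6, 13, 1, 9, 10, 11, 0, 7]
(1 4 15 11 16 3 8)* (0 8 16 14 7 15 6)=(0 8 1 4 6)(3 16)(7 15 11 14)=[8, 4, 2, 16, 6, 5, 0, 15, 1, 9, 10, 14, 12, 13, 7, 11, 3]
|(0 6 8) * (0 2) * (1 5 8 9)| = |(0 6 9 1 5 8 2)| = 7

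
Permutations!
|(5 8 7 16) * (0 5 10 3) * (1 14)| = 14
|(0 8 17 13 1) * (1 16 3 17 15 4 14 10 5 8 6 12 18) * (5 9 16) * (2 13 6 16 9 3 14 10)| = |(0 16 14 2 13 5 8 15 4 10 3 17 6 12 18 1)| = 16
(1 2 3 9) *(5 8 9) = (1 2 3 5 8 9) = [0, 2, 3, 5, 4, 8, 6, 7, 9, 1]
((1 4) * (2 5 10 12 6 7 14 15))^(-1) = ((1 4)(2 5 10 12 6 7 14 15))^(-1) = (1 4)(2 15 14 7 6 12 10 5)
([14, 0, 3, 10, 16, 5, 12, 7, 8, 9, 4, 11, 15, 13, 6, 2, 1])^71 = [2, 15, 1, 0, 6, 5, 10, 7, 8, 9, 14, 11, 4, 13, 3, 16, 12]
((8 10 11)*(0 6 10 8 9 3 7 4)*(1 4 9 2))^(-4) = ((0 6 10 11 2 1 4)(3 7 9))^(-4) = (0 11 4 10 1 6 2)(3 9 7)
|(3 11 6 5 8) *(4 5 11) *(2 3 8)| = |(2 3 4 5)(6 11)| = 4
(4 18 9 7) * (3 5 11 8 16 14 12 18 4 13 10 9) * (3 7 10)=(3 5 11 8 16 14 12 18 7 13)(9 10)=[0, 1, 2, 5, 4, 11, 6, 13, 16, 10, 9, 8, 18, 3, 12, 15, 14, 17, 7]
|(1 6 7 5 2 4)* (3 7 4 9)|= 15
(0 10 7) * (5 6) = [10, 1, 2, 3, 4, 6, 5, 0, 8, 9, 7] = (0 10 7)(5 6)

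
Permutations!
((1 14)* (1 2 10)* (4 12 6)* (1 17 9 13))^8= (1 14 2 10 17 9 13)(4 6 12)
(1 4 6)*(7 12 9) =[0, 4, 2, 3, 6, 5, 1, 12, 8, 7, 10, 11, 9] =(1 4 6)(7 12 9)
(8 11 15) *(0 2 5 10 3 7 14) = (0 2 5 10 3 7 14)(8 11 15) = [2, 1, 5, 7, 4, 10, 6, 14, 11, 9, 3, 15, 12, 13, 0, 8]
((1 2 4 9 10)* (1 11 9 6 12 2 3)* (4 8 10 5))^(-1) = ((1 3)(2 8 10 11 9 5 4 6 12))^(-1) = (1 3)(2 12 6 4 5 9 11 10 8)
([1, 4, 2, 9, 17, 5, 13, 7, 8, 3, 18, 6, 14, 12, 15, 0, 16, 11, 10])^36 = (18)(0 13 4 14 11)(1 12 17 15 6)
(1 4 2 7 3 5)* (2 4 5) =(1 5)(2 7 3) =[0, 5, 7, 2, 4, 1, 6, 3]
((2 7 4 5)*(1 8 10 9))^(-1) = (1 9 10 8)(2 5 4 7)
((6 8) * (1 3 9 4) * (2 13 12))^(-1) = (1 4 9 3)(2 12 13)(6 8)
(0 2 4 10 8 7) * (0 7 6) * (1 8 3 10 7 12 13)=(0 2 4 7 12 13 1 8 6)(3 10)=[2, 8, 4, 10, 7, 5, 0, 12, 6, 9, 3, 11, 13, 1]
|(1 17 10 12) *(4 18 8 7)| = 4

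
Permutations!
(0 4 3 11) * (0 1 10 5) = (0 4 3 11 1 10 5) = [4, 10, 2, 11, 3, 0, 6, 7, 8, 9, 5, 1]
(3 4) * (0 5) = [5, 1, 2, 4, 3, 0] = (0 5)(3 4)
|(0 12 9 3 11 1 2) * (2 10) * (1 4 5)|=|(0 12 9 3 11 4 5 1 10 2)|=10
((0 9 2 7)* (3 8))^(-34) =(0 2)(7 9)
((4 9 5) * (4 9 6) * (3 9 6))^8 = ((3 9 5 6 4))^8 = (3 6 9 4 5)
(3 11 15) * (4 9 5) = (3 11 15)(4 9 5) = [0, 1, 2, 11, 9, 4, 6, 7, 8, 5, 10, 15, 12, 13, 14, 3]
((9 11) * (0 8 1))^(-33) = ((0 8 1)(9 11))^(-33) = (9 11)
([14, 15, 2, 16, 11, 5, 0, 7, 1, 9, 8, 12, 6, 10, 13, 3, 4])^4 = (0 8 16 6 10 3 12 13 15 11 14 1 4)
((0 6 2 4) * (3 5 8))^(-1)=(0 4 2 6)(3 8 5)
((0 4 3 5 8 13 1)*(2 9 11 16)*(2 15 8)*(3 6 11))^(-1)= ((0 4 6 11 16 15 8 13 1)(2 9 3 5))^(-1)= (0 1 13 8 15 16 11 6 4)(2 5 3 9)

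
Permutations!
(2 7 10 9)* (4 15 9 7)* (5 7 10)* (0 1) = [1, 0, 4, 3, 15, 7, 6, 5, 8, 2, 10, 11, 12, 13, 14, 9] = (0 1)(2 4 15 9)(5 7)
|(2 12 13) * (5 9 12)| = |(2 5 9 12 13)| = 5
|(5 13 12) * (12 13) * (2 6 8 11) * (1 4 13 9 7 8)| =18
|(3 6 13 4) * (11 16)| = |(3 6 13 4)(11 16)| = 4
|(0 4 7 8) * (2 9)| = 4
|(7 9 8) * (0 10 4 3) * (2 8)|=|(0 10 4 3)(2 8 7 9)|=4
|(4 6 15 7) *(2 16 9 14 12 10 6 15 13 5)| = 9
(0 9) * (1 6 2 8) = [9, 6, 8, 3, 4, 5, 2, 7, 1, 0] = (0 9)(1 6 2 8)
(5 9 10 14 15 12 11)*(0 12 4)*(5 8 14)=(0 12 11 8 14 15 4)(5 9 10)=[12, 1, 2, 3, 0, 9, 6, 7, 14, 10, 5, 8, 11, 13, 15, 4]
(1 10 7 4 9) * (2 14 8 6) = (1 10 7 4 9)(2 14 8 6) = [0, 10, 14, 3, 9, 5, 2, 4, 6, 1, 7, 11, 12, 13, 8]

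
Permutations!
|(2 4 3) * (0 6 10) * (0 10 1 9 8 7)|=6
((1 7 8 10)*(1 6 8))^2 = (6 10 8)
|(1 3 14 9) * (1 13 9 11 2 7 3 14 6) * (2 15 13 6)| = 21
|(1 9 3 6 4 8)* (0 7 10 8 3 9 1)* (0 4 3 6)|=7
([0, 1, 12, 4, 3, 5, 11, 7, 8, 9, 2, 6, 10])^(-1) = (2 10 12)(3 4)(6 11)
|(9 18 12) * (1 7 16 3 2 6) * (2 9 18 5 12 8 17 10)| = 13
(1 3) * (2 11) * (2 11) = (11)(1 3) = [0, 3, 2, 1, 4, 5, 6, 7, 8, 9, 10, 11]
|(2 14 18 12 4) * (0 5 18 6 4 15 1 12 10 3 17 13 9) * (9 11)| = 36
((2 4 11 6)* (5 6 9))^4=(2 5 11)(4 6 9)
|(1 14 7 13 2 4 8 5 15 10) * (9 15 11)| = |(1 14 7 13 2 4 8 5 11 9 15 10)| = 12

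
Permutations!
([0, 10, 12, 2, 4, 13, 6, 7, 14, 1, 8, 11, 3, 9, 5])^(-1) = (1 9 13 5 14 8 10)(2 3 12)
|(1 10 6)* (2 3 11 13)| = 12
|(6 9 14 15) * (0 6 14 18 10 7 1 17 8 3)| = |(0 6 9 18 10 7 1 17 8 3)(14 15)| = 10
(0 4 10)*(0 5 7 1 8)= (0 4 10 5 7 1 8)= [4, 8, 2, 3, 10, 7, 6, 1, 0, 9, 5]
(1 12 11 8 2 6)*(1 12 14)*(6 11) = (1 14)(2 11 8)(6 12) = [0, 14, 11, 3, 4, 5, 12, 7, 2, 9, 10, 8, 6, 13, 1]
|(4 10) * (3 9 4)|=4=|(3 9 4 10)|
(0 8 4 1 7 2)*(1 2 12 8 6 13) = [6, 7, 0, 3, 2, 5, 13, 12, 4, 9, 10, 11, 8, 1] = (0 6 13 1 7 12 8 4 2)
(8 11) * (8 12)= (8 11 12)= [0, 1, 2, 3, 4, 5, 6, 7, 11, 9, 10, 12, 8]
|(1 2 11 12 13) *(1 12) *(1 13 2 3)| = 4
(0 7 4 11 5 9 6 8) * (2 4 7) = [2, 1, 4, 3, 11, 9, 8, 7, 0, 6, 10, 5] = (0 2 4 11 5 9 6 8)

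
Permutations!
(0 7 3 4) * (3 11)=(0 7 11 3 4)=[7, 1, 2, 4, 0, 5, 6, 11, 8, 9, 10, 3]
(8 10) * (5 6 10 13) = [0, 1, 2, 3, 4, 6, 10, 7, 13, 9, 8, 11, 12, 5] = (5 6 10 8 13)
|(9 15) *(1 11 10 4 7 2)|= 6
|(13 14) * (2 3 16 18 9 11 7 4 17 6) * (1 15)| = |(1 15)(2 3 16 18 9 11 7 4 17 6)(13 14)| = 10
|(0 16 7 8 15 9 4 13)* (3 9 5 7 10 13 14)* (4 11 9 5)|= |(0 16 10 13)(3 5 7 8 15 4 14)(9 11)|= 28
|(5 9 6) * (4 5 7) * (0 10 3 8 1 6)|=10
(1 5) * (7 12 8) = (1 5)(7 12 8) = [0, 5, 2, 3, 4, 1, 6, 12, 7, 9, 10, 11, 8]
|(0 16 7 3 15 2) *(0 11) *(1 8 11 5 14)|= 11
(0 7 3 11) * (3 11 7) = (0 3 7 11) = [3, 1, 2, 7, 4, 5, 6, 11, 8, 9, 10, 0]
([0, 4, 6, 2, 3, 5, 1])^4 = [0, 6, 3, 4, 1, 5, 2]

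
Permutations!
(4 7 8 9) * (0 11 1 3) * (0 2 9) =[11, 3, 9, 2, 7, 5, 6, 8, 0, 4, 10, 1] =(0 11 1 3 2 9 4 7 8)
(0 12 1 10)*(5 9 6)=(0 12 1 10)(5 9 6)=[12, 10, 2, 3, 4, 9, 5, 7, 8, 6, 0, 11, 1]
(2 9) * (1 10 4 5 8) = (1 10 4 5 8)(2 9) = [0, 10, 9, 3, 5, 8, 6, 7, 1, 2, 4]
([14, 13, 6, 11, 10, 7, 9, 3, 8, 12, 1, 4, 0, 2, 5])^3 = (0 7 4 13 9 14 3 10 2 12 5 11 1 6)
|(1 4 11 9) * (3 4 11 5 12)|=12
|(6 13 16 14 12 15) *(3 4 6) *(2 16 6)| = 14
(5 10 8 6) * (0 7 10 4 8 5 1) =[7, 0, 2, 3, 8, 4, 1, 10, 6, 9, 5] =(0 7 10 5 4 8 6 1)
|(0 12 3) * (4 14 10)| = |(0 12 3)(4 14 10)| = 3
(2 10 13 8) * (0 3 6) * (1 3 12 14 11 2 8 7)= [12, 3, 10, 6, 4, 5, 0, 1, 8, 9, 13, 2, 14, 7, 11]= (0 12 14 11 2 10 13 7 1 3 6)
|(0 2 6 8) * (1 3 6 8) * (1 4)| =|(0 2 8)(1 3 6 4)| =12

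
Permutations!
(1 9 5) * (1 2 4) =(1 9 5 2 4) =[0, 9, 4, 3, 1, 2, 6, 7, 8, 5]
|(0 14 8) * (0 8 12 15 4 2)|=|(0 14 12 15 4 2)|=6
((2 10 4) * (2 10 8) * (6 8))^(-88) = (10)(2 8 6)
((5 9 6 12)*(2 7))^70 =(5 6)(9 12)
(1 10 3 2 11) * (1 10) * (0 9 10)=(0 9 10 3 2 11)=[9, 1, 11, 2, 4, 5, 6, 7, 8, 10, 3, 0]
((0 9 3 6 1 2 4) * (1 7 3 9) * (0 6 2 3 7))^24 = (9)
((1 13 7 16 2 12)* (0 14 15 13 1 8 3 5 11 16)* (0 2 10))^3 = ((0 14 15 13 7 2 12 8 3 5 11 16 10))^3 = (0 13 12 5 10 15 2 3 16 14 7 8 11)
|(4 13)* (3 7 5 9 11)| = |(3 7 5 9 11)(4 13)| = 10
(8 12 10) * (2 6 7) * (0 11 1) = [11, 0, 6, 3, 4, 5, 7, 2, 12, 9, 8, 1, 10] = (0 11 1)(2 6 7)(8 12 10)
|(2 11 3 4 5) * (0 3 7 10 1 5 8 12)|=|(0 3 4 8 12)(1 5 2 11 7 10)|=30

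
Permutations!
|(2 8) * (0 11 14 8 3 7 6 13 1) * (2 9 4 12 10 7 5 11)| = |(0 2 3 5 11 14 8 9 4 12 10 7 6 13 1)| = 15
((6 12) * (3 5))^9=(3 5)(6 12)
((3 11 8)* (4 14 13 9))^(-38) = (3 11 8)(4 13)(9 14)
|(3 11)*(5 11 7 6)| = 5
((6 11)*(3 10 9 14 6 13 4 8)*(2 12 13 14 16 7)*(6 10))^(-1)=((2 12 13 4 8 3 6 11 14 10 9 16 7))^(-1)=(2 7 16 9 10 14 11 6 3 8 4 13 12)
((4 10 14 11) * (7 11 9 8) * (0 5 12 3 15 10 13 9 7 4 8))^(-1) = (0 9 13 4 8 11 7 14 10 15 3 12 5)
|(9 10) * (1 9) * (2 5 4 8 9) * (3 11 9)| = 9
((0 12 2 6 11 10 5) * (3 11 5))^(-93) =(0 2 5 12 6)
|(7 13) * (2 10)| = |(2 10)(7 13)| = 2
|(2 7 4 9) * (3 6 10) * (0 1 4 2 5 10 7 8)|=|(0 1 4 9 5 10 3 6 7 2 8)|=11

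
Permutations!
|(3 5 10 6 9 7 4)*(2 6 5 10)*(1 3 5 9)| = 9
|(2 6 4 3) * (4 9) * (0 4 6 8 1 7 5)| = |(0 4 3 2 8 1 7 5)(6 9)| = 8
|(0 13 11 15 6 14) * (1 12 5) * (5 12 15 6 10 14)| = |(0 13 11 6 5 1 15 10 14)| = 9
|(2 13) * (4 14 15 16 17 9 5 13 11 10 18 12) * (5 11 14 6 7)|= 15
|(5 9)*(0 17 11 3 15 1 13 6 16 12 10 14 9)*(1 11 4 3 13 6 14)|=10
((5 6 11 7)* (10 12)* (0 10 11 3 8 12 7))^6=((0 10 7 5 6 3 8 12 11))^6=(0 8 5)(3 7 11)(6 10 12)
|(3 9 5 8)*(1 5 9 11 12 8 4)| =12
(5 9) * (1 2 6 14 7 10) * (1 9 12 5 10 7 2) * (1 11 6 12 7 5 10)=[0, 11, 12, 3, 4, 7, 14, 5, 8, 1, 9, 6, 10, 13, 2]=(1 11 6 14 2 12 10 9)(5 7)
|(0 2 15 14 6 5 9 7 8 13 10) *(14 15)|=10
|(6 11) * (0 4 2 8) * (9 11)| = 12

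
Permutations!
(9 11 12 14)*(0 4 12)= (0 4 12 14 9 11)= [4, 1, 2, 3, 12, 5, 6, 7, 8, 11, 10, 0, 14, 13, 9]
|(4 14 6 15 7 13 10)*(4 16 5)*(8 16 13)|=8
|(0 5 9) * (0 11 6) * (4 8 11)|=|(0 5 9 4 8 11 6)|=7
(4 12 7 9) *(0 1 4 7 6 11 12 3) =(0 1 4 3)(6 11 12)(7 9) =[1, 4, 2, 0, 3, 5, 11, 9, 8, 7, 10, 12, 6]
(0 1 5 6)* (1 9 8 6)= (0 9 8 6)(1 5)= [9, 5, 2, 3, 4, 1, 0, 7, 6, 8]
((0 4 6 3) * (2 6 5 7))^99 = (0 4 5 7 2 6 3)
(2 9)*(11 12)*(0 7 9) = [7, 1, 0, 3, 4, 5, 6, 9, 8, 2, 10, 12, 11] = (0 7 9 2)(11 12)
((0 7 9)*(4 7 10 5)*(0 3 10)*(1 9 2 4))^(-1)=(1 5 10 3 9)(2 7 4)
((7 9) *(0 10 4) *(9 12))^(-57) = ((0 10 4)(7 12 9))^(-57) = (12)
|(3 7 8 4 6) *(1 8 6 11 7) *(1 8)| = 6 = |(3 8 4 11 7 6)|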